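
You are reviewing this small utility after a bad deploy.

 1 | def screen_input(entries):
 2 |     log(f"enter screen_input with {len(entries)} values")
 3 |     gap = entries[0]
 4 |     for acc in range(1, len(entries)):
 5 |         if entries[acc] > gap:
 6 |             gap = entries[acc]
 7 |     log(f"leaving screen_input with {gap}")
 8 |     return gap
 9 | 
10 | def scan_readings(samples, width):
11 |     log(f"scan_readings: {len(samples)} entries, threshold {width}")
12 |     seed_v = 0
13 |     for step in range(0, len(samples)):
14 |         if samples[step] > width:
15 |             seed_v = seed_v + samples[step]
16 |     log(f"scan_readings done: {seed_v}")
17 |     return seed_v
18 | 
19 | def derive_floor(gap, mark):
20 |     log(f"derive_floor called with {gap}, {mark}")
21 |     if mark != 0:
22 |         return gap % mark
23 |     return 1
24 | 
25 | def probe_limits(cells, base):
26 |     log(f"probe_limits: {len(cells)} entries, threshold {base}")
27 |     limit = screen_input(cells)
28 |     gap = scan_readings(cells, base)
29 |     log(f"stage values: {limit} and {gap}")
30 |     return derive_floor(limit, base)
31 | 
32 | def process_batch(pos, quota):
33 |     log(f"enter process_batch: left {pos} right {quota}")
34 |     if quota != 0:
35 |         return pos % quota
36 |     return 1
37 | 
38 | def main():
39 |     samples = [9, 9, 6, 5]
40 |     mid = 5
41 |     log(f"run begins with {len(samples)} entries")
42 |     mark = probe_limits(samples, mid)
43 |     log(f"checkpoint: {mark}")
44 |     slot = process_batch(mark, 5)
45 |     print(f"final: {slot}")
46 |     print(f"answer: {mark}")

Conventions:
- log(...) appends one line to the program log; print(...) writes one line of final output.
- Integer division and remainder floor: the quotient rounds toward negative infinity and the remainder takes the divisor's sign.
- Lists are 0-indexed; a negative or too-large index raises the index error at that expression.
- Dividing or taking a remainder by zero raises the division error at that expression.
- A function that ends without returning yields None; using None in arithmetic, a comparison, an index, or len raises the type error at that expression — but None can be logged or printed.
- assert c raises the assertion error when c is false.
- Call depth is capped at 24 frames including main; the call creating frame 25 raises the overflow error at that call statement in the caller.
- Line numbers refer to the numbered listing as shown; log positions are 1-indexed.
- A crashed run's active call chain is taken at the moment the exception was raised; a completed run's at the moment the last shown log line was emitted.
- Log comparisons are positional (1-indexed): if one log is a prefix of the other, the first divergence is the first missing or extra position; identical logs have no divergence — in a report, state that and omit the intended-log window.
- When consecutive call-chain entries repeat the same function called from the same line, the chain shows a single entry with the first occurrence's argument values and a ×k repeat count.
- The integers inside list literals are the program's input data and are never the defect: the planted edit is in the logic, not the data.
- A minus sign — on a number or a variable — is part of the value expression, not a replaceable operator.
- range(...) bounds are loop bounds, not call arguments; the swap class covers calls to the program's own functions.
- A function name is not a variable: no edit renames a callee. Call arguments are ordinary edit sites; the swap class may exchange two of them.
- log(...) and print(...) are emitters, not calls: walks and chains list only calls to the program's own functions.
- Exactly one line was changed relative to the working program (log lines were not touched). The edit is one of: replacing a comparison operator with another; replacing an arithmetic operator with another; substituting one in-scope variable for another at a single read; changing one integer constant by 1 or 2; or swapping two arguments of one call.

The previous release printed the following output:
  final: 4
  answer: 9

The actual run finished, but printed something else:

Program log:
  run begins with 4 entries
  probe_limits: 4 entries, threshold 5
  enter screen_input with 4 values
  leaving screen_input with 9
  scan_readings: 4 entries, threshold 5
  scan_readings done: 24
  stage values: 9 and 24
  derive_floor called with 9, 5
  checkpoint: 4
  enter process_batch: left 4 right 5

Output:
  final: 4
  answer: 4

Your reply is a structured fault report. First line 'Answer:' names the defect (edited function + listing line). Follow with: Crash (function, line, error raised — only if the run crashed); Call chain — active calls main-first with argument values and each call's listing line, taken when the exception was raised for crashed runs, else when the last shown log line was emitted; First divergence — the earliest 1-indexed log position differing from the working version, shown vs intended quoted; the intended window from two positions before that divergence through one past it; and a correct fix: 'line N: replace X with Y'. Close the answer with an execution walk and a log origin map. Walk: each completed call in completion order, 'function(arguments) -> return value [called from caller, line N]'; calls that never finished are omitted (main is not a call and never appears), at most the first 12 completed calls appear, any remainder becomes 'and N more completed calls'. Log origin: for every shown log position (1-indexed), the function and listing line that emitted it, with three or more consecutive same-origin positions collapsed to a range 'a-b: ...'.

Answer: the defect is in probe_limits at line 30.
Key fact: Position 8 is the first bad log line: 'derive_floor called with 9, 5' should read 'derive_floor called with 9, 24'.
Call chain: main -> process_batch(4, 5) (called at line 44).
First divergence: at position 8 the run shows 'derive_floor called with 9, 5' where the working version logs 'derive_floor called with 9, 24'.
Intended log window:
  6: scan_readings done: 24
  7: stage values: 9 and 24
  8: derive_floor called with 9, 24
  9: checkpoint: 9
Execution walk:
  screen_input([9, 9, 6, 5]) -> 9  [called from probe_limits, line 27]
  scan_readings([9, 9, 6, 5], 5) -> 24  [called from probe_limits, line 28]
  derive_floor(9, 5) -> 4  [called from probe_limits, line 30]
  probe_limits([9, 9, 6, 5], 5) -> 4  [called from main, line 42]
  process_batch(4, 5) -> 4  [called from main, line 44]
Origin of each log line:
  1 — main, line 41
  2 — probe_limits, line 26
  3 — screen_input, line 2
  4 — screen_input, line 7
  5 — scan_readings, line 11
  6 — scan_readings, line 16
  7 — probe_limits, line 29
  8 — derive_floor, line 20
  9 — main, line 43
  10 — process_batch, line 33
A correct fix: line 30: replace `base` with `gap`.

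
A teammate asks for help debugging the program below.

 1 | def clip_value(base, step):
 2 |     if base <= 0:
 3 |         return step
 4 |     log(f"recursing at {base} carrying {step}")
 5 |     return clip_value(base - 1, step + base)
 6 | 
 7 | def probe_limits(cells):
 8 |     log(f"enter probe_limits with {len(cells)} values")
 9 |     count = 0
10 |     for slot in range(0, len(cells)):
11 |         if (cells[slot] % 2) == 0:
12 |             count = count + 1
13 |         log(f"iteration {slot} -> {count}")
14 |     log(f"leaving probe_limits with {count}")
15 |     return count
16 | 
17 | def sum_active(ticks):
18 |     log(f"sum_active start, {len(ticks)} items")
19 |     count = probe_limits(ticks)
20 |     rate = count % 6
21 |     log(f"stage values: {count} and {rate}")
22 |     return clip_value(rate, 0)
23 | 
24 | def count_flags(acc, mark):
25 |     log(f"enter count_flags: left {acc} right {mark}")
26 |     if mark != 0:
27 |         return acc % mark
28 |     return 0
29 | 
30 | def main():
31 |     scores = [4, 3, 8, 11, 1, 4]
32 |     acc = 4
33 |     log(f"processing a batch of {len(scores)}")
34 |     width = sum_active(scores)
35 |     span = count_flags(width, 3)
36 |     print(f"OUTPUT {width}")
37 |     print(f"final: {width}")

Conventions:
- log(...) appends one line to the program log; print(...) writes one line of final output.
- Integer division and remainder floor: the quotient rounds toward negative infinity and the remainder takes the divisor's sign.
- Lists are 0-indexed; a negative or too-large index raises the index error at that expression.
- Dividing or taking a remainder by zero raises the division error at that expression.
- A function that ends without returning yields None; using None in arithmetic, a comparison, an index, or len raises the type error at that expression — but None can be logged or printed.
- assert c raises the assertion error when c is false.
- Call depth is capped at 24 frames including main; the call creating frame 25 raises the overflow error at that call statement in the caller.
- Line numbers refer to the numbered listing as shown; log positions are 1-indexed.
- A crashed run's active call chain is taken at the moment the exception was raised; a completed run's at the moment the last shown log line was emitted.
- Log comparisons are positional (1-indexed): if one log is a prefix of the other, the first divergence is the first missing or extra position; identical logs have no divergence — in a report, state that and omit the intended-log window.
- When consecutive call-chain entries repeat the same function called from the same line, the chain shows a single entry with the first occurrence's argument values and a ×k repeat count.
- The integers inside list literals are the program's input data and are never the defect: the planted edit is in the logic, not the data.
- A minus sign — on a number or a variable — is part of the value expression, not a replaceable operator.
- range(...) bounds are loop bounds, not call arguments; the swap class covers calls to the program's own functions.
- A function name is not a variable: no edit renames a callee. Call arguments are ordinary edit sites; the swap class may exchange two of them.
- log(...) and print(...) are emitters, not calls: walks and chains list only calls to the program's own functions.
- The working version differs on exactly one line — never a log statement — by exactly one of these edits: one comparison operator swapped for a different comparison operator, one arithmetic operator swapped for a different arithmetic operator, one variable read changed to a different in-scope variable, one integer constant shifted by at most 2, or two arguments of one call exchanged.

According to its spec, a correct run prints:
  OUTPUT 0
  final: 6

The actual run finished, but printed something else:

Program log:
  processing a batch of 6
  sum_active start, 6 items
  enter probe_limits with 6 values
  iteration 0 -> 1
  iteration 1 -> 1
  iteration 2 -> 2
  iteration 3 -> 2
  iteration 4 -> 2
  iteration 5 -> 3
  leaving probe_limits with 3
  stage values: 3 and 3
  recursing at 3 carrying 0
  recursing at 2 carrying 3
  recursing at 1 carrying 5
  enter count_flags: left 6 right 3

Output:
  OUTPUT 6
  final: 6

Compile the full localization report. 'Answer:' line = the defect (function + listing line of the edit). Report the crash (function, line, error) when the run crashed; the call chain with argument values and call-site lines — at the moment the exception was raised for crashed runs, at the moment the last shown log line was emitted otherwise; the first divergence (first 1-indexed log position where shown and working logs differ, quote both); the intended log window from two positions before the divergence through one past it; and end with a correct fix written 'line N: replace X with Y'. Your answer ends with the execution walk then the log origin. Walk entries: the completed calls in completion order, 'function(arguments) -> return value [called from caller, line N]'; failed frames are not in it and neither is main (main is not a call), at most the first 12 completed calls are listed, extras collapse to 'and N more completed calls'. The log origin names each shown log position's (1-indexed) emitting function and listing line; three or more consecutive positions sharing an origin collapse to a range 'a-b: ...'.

Answer: the defect is in main at line 36.
Key fact: The two runs log identically and part ways only at the printed values.
Call chain: main -> count_flags(6, 3) (called at line 35).
First divergence: none; the two logs match at every position.
Execution walk:
  probe_limits([4, 3, 8, 11, 1, 4]) -> 3  [called from sum_active, line 19]
  clip_value(0, 6) -> 6  [called from clip_value, line 5]
  clip_value(1, 5) -> 6  [called from clip_value, line 5]
  clip_value(2, 3) -> 6  [called from clip_value, line 5]
  clip_value(3, 0) -> 6  [called from sum_active, line 22]
  sum_active([4, 3, 8, 11, 1, 4]) -> 6  [called from main, line 34]
  count_flags(6, 3) -> 0  [called from main, line 35]
Log line origins:
  1: emitted by main (line 33)
  2: emitted by sum_active (line 18)
  3: emitted by probe_limits (line 8)
  4-9: emitted by probe_limits (line 13)
  10: emitted by probe_limits (line 14)
  11: emitted by sum_active (line 21)
  12-14: emitted by clip_value (line 4)
  15: emitted by count_flags (line 25)
A correct fix: line 36: replace `width` with `span`.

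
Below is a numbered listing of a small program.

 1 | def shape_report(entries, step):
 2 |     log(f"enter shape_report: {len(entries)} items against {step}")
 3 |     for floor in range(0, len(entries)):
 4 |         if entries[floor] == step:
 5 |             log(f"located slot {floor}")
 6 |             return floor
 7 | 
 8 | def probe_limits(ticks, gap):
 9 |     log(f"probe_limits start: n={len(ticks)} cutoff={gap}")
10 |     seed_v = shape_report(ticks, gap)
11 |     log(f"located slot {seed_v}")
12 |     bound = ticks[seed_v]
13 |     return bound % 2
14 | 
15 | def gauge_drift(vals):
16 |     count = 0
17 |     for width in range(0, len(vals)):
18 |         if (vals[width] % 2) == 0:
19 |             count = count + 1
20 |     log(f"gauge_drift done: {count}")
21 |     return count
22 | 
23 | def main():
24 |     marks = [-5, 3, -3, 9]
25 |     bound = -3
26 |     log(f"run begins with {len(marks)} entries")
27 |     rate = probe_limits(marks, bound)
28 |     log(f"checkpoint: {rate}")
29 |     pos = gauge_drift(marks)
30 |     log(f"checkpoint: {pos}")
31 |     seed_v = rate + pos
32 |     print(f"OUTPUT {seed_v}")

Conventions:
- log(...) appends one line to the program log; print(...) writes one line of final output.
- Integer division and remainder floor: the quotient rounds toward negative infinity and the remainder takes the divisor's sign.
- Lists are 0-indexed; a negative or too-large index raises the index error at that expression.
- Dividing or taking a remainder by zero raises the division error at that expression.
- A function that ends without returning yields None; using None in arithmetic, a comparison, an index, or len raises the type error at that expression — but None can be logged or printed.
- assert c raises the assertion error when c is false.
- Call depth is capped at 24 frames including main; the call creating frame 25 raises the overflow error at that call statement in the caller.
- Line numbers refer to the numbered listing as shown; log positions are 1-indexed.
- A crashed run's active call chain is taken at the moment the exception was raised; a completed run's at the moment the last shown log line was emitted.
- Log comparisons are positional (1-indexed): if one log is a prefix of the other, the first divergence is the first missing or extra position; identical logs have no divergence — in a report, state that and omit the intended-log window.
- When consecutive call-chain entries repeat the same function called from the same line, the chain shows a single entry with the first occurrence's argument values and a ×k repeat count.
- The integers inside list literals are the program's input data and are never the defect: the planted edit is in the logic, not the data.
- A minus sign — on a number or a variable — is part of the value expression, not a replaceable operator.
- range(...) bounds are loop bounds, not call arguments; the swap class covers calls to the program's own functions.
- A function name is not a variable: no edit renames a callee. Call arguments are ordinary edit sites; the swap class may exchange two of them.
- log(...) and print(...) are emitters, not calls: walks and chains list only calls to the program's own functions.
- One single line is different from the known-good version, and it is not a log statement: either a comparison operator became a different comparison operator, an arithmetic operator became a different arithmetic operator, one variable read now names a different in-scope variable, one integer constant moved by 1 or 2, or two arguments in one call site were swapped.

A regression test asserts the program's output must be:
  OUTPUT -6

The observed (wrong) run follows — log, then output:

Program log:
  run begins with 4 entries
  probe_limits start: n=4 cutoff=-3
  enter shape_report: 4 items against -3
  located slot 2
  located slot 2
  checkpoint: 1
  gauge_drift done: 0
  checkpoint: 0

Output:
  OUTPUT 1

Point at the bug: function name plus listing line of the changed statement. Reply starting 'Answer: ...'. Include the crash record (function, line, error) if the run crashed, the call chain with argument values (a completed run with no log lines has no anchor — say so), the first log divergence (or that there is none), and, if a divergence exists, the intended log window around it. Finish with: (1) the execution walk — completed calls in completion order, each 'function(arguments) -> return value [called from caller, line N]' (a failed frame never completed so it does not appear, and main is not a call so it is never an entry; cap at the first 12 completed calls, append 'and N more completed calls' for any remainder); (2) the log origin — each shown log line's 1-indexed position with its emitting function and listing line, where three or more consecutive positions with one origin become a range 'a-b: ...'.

Answer: the defect is in probe_limits at line 13.
Core observation: Everything matches until log position 6, which reads 'checkpoint: 1' in place of 'checkpoint: -6'.
Call chain: main.
First divergence: position 6 — shown 'checkpoint: 1', intended 'checkpoint: -6'.
Intended log window:
  4: located slot 2
  5: located slot 2
  6: checkpoint: -6
  7: gauge_drift done: 0
Execution walk:
  shape_report([-5, 3, -3, 9], -3) -> 2  [called from probe_limits, line 10]
  probe_limits([-5, 3, -3, 9], -3) -> 1  [called from main, line 27]
  gauge_drift([-5, 3, -3, 9]) -> 0  [called from main, line 29]
Origin of each log line:
  1 — main, line 26
  2 — probe_limits, line 9
  3 — shape_report, line 2
  4 — shape_report, line 5
  5 — probe_limits, line 11
  6 — main, line 28
  7 — gauge_drift, line 20
  8 — main, line 30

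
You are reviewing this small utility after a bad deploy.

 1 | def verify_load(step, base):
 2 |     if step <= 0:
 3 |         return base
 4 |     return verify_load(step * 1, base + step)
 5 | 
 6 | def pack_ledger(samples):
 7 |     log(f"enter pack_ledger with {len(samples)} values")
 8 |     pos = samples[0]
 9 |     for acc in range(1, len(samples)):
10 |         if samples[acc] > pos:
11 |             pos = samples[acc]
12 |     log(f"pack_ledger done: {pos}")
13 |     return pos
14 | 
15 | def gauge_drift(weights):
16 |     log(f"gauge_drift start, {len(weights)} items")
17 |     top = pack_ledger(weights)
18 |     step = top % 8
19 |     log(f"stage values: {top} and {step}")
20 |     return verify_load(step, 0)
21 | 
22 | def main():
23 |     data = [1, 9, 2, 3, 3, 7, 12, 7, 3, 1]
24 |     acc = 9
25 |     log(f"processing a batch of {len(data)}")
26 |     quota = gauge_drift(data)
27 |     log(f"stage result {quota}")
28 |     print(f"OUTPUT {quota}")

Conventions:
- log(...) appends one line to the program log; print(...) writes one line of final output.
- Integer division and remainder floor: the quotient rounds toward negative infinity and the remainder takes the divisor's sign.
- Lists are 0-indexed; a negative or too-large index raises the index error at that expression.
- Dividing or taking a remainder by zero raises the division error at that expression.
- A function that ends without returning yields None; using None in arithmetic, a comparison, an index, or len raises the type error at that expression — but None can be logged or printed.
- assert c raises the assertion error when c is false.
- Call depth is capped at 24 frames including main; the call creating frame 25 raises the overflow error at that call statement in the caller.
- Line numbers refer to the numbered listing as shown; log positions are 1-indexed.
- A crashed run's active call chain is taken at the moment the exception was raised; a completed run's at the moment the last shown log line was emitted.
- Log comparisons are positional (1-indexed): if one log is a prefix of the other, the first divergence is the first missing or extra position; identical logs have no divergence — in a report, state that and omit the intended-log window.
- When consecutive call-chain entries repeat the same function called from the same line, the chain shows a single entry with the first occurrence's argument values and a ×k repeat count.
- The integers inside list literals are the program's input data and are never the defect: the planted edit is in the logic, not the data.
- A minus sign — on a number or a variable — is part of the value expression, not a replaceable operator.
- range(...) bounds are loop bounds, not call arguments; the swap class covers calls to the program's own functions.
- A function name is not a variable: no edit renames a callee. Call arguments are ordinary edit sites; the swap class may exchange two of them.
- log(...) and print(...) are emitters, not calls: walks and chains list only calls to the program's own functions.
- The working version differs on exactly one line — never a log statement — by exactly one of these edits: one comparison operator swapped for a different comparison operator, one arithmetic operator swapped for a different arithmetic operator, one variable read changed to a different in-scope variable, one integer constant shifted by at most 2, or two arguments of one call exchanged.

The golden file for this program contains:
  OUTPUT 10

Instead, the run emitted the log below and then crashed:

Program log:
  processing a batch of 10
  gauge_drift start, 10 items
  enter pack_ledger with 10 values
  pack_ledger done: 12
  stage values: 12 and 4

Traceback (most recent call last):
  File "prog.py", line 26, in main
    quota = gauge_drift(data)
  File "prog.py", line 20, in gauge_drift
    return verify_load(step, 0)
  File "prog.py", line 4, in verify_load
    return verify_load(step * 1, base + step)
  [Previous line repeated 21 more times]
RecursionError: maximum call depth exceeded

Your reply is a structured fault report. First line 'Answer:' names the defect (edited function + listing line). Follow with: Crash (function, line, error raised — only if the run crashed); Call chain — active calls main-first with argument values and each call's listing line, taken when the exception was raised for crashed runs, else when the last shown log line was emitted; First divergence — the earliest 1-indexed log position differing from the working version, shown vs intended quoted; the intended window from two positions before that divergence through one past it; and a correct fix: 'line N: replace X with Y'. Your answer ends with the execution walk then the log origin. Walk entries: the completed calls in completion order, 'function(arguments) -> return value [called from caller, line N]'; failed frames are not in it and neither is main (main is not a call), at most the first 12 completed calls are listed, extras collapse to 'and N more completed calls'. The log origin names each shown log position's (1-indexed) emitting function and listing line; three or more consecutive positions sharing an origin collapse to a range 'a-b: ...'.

Answer: the defect is in verify_load at line 4.
Key fact: After 5 matching log lines the faulty run goes silent, while the working version continues with 'stage result 10'.
Crash: verify_load, line 4, RecursionError.
Call chain: main -> gauge_drift([1, 9, 2, 3, 3, 7, 12, 7, 3, 1]) (called at line 26) -> verify_load(4, 0) (called at line 20) -> verify_load(4, 4) (called at line 4) ×21.
First divergence: position 6; the shown log stops at 5 lines while the working version next logs 'stage result 10'.
Intended log window:
  4: pack_ledger done: 12
  5: stage values: 12 and 4
  6: stage result 10
Execution walk:
  pack_ledger([1, 9, 2, 3, 3, 7, 12, 7, 3, 1]) -> 12  [called from gauge_drift, line 17]
Log origin:
  1 — main, line 25
  2 — gauge_drift, line 16
  3 — pack_ledger, line 7
  4 — pack_ledger, line 12
  5 — gauge_drift, line 19
A correct fix: line 4: replace `*` with `-`.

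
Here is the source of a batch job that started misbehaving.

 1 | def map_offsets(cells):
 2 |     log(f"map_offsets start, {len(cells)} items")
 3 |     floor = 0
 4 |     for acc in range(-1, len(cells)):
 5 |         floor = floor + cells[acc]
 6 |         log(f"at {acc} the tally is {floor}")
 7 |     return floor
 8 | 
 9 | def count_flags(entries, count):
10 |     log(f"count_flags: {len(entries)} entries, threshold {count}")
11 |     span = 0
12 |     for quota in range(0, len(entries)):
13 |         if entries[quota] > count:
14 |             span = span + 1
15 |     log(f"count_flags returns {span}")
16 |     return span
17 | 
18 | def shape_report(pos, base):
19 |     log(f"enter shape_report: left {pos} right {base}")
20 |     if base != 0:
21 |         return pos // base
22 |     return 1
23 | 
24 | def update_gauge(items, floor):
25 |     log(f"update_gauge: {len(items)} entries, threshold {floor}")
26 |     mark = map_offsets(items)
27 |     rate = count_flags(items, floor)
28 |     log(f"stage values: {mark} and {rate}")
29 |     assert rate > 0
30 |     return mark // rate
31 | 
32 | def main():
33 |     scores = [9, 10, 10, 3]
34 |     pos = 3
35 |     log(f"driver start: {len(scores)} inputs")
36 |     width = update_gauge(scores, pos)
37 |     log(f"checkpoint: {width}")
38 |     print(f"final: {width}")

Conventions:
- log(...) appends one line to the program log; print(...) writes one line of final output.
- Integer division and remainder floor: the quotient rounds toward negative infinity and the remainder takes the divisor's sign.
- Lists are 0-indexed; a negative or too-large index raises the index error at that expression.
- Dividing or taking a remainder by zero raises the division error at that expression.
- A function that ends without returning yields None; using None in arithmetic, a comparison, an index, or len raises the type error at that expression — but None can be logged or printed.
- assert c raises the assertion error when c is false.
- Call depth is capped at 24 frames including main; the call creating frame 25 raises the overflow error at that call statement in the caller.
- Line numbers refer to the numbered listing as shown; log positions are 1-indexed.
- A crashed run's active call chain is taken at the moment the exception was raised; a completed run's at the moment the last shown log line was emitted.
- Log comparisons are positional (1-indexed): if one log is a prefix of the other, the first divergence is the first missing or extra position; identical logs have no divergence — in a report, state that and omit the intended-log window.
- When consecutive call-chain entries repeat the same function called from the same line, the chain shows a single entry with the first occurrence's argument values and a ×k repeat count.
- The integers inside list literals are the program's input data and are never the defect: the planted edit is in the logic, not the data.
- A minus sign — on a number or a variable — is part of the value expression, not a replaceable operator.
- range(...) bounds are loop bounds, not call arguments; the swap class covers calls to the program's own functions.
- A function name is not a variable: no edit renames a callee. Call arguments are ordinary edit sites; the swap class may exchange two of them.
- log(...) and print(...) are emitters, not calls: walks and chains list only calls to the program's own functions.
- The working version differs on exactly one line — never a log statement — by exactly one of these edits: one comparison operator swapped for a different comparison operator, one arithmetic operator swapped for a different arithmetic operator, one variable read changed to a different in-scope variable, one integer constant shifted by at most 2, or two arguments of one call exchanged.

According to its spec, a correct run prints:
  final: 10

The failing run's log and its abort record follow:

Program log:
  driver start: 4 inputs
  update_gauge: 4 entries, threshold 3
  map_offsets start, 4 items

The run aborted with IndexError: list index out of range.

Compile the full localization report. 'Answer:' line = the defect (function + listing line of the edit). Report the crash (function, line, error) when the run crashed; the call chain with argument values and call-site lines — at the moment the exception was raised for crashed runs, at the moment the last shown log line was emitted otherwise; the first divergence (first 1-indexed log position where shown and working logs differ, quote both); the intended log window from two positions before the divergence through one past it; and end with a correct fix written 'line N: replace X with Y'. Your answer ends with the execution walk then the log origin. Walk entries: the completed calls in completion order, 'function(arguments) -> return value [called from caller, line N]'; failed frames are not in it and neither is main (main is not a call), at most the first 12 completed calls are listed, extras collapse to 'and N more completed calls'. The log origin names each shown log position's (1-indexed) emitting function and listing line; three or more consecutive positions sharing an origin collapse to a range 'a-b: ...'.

Answer: the defect is in map_offsets at line 4.
Key observation: The shown log is a 3-line prefix of the intended one, whose next entry is 'at 0 the tally is 9'.
Crash: map_offsets, line 5, IndexError.
Call chain: main -> update_gauge([9, 10, 10, 3], 3) (called at line 36) -> map_offsets([9, 10, 10, 3]) (called at line 26).
First divergence: position 4 — after 3 matching lines the faulty run goes silent; intended next line 'at 0 the tally is 9'.
Intended log window:
  2: update_gauge: 4 entries, threshold 3
  3: map_offsets start, 4 items
  4: at 0 the tally is 9
  5: at 1 the tally is 19
Execution walk:
  (no call completed)
Origin of each log line:
  1: logged in main at line 35
  2: logged in update_gauge at line 25
  3: logged in map_offsets at line 2
A correct fix: line 4: replace `-1` with `0`.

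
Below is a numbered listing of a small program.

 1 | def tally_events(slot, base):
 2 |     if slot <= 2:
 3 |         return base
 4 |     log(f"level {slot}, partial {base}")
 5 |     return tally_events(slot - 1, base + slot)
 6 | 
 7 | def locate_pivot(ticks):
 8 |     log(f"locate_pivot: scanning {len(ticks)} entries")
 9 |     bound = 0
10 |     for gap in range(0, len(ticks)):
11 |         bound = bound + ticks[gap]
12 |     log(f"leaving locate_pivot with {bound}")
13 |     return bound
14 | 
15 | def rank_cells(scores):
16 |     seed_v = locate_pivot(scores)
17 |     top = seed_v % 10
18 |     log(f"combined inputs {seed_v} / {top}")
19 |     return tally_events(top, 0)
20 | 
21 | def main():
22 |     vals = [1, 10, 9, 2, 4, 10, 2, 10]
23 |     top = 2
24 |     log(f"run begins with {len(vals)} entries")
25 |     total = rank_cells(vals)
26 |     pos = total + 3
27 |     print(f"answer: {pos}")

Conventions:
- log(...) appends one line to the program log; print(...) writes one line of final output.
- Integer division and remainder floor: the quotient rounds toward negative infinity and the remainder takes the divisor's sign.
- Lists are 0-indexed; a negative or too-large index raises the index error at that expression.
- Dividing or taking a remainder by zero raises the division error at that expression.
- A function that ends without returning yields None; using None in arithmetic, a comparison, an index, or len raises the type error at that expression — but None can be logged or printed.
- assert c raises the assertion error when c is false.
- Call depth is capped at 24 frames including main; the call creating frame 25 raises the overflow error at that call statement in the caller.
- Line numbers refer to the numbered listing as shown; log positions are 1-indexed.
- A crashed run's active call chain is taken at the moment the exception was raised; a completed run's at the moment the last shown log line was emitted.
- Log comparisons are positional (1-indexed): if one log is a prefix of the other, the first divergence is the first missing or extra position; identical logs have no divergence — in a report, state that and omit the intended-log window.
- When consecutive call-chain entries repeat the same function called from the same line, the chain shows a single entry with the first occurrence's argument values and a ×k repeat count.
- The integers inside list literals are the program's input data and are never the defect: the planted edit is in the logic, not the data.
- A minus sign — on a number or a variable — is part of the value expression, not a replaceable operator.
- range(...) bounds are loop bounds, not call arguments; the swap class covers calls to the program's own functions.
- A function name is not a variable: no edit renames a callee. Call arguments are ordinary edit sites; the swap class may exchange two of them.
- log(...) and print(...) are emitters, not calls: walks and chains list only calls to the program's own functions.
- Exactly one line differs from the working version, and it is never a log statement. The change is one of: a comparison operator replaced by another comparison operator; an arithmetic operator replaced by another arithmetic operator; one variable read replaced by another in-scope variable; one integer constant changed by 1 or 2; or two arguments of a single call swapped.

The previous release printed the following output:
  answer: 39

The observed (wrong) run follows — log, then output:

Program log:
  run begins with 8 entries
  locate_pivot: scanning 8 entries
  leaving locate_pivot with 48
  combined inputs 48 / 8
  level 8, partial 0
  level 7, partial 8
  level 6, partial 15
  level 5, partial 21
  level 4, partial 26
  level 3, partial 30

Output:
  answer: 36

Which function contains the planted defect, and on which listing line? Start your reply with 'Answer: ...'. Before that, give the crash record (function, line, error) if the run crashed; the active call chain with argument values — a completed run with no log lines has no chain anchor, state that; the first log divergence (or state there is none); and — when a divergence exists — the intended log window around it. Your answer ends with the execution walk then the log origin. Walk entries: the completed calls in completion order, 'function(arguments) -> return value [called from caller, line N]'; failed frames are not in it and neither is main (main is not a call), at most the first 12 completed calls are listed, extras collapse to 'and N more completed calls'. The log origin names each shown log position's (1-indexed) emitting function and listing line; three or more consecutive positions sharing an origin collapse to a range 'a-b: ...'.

Answer: the defect is in tally_events at line 2.
Key fact: The faulty run's log stops after 10 lines; the working version's next line would be 'level 2, partial 33'.
Call chain: main -> rank_cells([1, 10, 9, 2, 4, 10, 2, 10]) (called at line 25) -> tally_events(8, 0) (called at line 19) -> tally_events(7, 8) (called at line 5) ×5.
First divergence: position 11; the shown log stops at 10 lines while the working version next logs 'level 2, partial 33'.
Intended log window:
  9: level 4, partial 26
  10: level 3, partial 30
  11: level 2, partial 33
  12: level 1, partial 35
Execution walk:
  locate_pivot([1, 10, 9, 2, 4, 10, 2, 10]) -> 48  [called from rank_cells, line 16]
  tally_events(2, 33) -> 33  [called from tally_events, line 5]
  tally_events(3, 30) -> 33  [called from tally_events, line 5]
  tally_events(4, 26) -> 33  [called from tally_events, line 5]
  tally_events(5, 21) -> 33  [called from tally_events, line 5]
  tally_events(6, 15) -> 33  [called from tally_events, line 5]
  tally_events(7, 8) -> 33  [called from tally_events, line 5]
  tally_events(8, 0) -> 33  [called from rank_cells, line 19]
  rank_cells([1, 10, 9, 2, 4, 10, 2, 10]) -> 33  [called from main, line 25]
Log origin:
  1: from main, line 24
  2: from locate_pivot, line 8
  3: from locate_pivot, line 12
  4: from rank_cells, line 18
  5-10: from tally_events, line 4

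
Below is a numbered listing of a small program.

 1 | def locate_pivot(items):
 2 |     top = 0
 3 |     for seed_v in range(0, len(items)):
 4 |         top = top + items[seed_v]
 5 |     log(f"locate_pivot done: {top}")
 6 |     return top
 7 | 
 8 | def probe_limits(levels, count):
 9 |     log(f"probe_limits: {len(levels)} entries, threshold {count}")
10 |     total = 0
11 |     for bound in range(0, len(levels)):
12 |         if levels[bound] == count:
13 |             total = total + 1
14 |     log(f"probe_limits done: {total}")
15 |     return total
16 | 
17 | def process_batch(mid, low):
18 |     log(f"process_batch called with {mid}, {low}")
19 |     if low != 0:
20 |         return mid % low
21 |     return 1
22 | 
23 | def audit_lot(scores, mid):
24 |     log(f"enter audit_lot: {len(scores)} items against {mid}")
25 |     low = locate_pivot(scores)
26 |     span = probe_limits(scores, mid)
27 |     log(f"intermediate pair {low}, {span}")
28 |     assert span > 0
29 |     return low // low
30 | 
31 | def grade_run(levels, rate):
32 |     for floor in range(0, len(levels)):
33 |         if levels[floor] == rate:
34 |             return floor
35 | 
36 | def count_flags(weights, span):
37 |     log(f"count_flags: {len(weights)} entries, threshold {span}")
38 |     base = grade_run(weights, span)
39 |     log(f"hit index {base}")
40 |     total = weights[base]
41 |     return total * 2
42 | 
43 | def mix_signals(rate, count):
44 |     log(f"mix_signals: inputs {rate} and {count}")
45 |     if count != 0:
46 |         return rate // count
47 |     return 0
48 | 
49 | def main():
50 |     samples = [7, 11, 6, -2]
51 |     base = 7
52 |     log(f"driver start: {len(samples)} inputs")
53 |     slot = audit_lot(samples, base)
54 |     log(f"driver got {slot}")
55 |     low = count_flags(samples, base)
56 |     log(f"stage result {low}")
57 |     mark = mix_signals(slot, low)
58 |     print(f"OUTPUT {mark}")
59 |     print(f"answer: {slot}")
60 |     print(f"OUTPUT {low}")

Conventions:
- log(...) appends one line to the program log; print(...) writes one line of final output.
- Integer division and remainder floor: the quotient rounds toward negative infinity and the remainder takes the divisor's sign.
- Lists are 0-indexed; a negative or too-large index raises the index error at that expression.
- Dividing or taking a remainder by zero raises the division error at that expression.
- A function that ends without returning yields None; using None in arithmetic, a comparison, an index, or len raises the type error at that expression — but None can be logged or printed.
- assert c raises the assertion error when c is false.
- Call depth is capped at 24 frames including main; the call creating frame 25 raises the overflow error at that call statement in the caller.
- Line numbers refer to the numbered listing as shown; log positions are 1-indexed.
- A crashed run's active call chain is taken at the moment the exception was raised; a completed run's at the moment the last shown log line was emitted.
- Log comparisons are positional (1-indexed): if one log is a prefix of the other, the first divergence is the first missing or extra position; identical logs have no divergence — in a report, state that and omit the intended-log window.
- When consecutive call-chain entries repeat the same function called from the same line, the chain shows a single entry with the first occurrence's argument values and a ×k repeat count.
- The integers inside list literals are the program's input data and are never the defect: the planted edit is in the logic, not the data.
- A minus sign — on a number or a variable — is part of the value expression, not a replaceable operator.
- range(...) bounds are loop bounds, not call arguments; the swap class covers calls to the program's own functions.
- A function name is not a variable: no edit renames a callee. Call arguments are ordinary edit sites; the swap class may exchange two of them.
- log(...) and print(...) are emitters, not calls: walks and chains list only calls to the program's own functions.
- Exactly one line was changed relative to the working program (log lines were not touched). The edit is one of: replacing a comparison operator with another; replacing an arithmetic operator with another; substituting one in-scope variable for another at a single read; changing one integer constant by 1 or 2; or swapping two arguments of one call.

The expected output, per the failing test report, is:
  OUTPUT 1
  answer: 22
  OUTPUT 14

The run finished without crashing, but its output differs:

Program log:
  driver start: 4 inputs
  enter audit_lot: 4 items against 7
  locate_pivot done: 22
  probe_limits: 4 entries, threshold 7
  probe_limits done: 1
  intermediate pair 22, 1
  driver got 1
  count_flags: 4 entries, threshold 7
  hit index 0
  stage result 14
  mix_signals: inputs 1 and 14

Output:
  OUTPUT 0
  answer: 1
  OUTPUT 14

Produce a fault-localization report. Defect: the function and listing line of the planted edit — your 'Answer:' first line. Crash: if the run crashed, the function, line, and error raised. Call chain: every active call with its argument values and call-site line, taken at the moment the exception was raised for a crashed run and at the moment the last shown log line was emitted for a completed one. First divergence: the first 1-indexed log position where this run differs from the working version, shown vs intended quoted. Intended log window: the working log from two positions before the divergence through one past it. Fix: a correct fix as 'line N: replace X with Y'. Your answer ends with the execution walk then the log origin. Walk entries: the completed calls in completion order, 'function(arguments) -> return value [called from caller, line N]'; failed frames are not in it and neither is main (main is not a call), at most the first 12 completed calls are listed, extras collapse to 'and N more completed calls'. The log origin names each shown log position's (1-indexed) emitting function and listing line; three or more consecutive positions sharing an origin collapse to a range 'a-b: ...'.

Answer: the defect is in audit_lot at line 29.
Core observation: The log first diverges at position 7: the faulty run prints 'driver got 1' where the working version prints 'driver got 22'.
Call chain: main -> mix_signals(1, 14) (called at line 57).
First divergence: position 7 — the shown line 'driver got 1' should read 'driver got 22'.
Intended log window:
  5: probe_limits done: 1
  6: intermediate pair 22, 1
  7: driver got 22
  8: count_flags: 4 entries, threshold 7
Execution walk:
  locate_pivot([7, 11, 6, -2]) -> 22  [called from audit_lot, line 25]
  probe_limits([7, 11, 6, -2], 7) -> 1  [called from audit_lot, line 26]
  audit_lot([7, 11, 6, -2], 7) -> 1  [called from main, line 53]
  grade_run([7, 11, 6, -2], 7) -> 0  [called from count_flags, line 38]
  count_flags([7, 11, 6, -2], 7) -> 14  [called from main, line 55]
  mix_signals(1, 14) -> 0  [called from main, line 57]
Log origin:
  1: from main, line 52
  2: from audit_lot, line 24
  3: from locate_pivot, line 5
  4: from probe_limits, line 9
  5: from probe_limits, line 14
  6: from audit_lot, line 27
  7: from main, line 54
  8: from count_flags, line 37
  9: from count_flags, line 39
  10: from main, line 56
  11: from mix_signals, line 44
A correct fix: line 29: replace `low // low` with `low // span`.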